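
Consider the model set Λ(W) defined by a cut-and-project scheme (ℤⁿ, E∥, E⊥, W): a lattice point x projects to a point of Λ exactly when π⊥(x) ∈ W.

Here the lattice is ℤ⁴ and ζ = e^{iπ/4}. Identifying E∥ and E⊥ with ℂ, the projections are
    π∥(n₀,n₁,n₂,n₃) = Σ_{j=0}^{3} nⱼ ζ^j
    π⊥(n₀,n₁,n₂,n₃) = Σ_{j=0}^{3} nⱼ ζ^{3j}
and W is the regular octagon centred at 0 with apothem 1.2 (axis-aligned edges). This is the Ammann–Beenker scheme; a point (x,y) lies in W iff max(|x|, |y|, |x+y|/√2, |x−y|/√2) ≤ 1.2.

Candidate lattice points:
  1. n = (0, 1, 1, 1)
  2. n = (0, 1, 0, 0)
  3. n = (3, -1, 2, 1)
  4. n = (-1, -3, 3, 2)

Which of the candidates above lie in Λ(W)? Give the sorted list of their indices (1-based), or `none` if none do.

Internal map: ζ^{3j} for j=0..3 gives (1,0), (−√2/2,√2/2), (0,−1), (√2/2,√2/2).
#1 (0, 1, 1, 1): internal (0.00000, 0.41421); octagon support 0.41421 vs apothem 1.2 → ∈ W
#2 (0, 1, 0, 0): internal (-0.70711, 0.70711); octagon support 1.00000 vs apothem 1.2 → ∈ W
#3 (3, -1, 2, 1): internal (4.41421, -2.00000); octagon support 4.53553 vs apothem 1.2 → ∉ W
#4 (-1, -3, 3, 2): internal (2.53553, -3.70711); octagon support 4.41421 vs apothem 1.2 → ∉ W

1, 2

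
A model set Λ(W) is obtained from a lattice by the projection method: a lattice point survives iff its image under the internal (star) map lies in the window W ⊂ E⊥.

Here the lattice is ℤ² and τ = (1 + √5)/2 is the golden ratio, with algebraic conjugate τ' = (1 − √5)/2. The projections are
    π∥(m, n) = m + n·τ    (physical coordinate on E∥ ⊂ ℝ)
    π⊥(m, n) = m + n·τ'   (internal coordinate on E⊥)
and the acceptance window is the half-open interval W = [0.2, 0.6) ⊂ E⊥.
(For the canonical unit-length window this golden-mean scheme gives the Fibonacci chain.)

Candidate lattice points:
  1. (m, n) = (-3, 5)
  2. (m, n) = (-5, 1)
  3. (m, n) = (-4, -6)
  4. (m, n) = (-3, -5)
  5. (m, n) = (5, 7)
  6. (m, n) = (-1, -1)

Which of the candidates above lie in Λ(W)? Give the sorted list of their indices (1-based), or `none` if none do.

none

Numerically τ ≈ 1.618034 and τ' = −1/τ ≈ -0.618034.
[1] lift (-3,5): star map gives -6.090170; window check 0.2 ≤ -6.090170 < 0.6 is false → out
[2] lift (-5,1): star map gives -5.618034; window check 0.2 ≤ -5.618034 < 0.6 is false → out
[3] lift (-4,-6): star map gives -0.291796; window check 0.2 ≤ -0.291796 < 0.6 is false → out
[4] lift (-3,-5): star map gives 0.090170; window check 0.2 ≤ 0.090170 < 0.6 is false → out
[5] lift (5,7): star map gives 0.673762; window check 0.2 ≤ 0.673762 < 0.6 is false → out
[6] lift (-1,-1): star map gives -0.381966; window check 0.2 ≤ -0.381966 < 0.6 is false → out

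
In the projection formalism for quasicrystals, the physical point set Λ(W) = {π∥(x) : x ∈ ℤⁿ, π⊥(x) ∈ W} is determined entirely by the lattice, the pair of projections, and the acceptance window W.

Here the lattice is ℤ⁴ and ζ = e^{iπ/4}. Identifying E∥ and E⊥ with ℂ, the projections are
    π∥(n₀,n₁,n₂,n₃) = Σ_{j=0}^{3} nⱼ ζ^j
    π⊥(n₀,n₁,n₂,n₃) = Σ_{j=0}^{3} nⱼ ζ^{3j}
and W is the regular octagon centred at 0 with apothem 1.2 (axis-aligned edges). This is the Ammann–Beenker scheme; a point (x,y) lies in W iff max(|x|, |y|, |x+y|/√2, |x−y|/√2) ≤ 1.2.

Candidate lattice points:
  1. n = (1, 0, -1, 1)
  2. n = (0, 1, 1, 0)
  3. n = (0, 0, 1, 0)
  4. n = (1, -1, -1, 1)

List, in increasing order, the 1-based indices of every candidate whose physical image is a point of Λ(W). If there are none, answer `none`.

2, 3

Internal map: ζ^{3j} for j=0..3 gives (1,0), (−√2/2,√2/2), (0,−1), (√2/2,√2/2).
#1 (1, 0, -1, 1): internal (1.7071, 1.7071); octagon support 2.4142 vs apothem 1.2 → ∉ W
#2 (0, 1, 1, 0): internal (-0.7071, -0.2929); octagon support 0.7071 vs apothem 1.2 → ∈ W
#3 (0, 0, 1, 0): internal (0.0000, -1.0000); octagon support 1.0000 vs apothem 1.2 → ∈ W
#4 (1, -1, -1, 1): internal (2.4142, 1.0000); octagon support 2.4142 vs apothem 1.2 → ∉ W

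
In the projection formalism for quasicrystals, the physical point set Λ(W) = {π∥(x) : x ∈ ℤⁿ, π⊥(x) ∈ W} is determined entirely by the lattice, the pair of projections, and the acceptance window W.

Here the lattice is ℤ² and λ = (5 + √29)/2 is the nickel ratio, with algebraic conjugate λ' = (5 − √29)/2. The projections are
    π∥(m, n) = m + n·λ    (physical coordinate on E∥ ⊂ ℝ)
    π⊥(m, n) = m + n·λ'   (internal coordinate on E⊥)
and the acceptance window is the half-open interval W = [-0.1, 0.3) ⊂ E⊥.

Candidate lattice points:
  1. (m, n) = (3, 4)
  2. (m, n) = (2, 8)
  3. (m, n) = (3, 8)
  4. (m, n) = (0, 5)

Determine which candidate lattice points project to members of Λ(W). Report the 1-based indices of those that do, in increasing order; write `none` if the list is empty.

none

Compute λ' = (5−√29)/2 = -0.1926, so π⊥(m,n) = m -0.1926·n.
#1 (3,4): internal coord 3 + (4)·λ' = +2.2297; +2.2297 ∉ [-0.1, 0.3) → out
#2 (2,8): internal coord 2 + (8)·λ' = +0.4593; +0.4593 ∉ [-0.1, 0.3) → out
#3 (3,8): internal coord 3 + (8)·λ' = +1.4593; +1.4593 ∉ [-0.1, 0.3) → out
#4 (0,5): internal coord 0 + (5)·λ' = -0.9629; -0.9629 ∉ [-0.1, 0.3) → out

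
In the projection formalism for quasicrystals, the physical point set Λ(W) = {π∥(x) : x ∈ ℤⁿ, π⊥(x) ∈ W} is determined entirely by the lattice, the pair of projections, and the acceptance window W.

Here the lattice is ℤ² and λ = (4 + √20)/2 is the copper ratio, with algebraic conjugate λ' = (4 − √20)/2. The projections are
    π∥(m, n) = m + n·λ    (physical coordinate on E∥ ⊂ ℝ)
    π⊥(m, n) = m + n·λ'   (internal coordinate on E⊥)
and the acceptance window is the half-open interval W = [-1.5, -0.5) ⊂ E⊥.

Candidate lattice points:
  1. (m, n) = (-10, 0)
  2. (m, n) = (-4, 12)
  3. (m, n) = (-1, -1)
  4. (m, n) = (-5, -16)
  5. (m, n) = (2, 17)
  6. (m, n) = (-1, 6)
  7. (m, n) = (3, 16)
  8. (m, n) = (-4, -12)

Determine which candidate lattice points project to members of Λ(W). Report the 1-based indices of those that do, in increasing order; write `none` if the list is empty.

λ' = (4−√20)/2 ≈ -0.2361.
[1] lift (-10,0): star map gives -10.0000; window check -1.5 ≤ -10.0000 < -0.5 is false → out
[2] lift (-4,12): star map gives -6.8328; window check -1.5 ≤ -6.8328 < -0.5 is false → out
[3] lift (-1,-1): star map gives -0.7639; window check -1.5 ≤ -0.7639 < -0.5 is true → IN Λ
[4] lift (-5,-16): star map gives -1.2229; window check -1.5 ≤ -1.2229 < -0.5 is true → IN Λ
[5] lift (2,17): star map gives -2.0132; window check -1.5 ≤ -2.0132 < -0.5 is false → out
[6] lift (-1,6): star map gives -2.4164; window check -1.5 ≤ -2.4164 < -0.5 is false → out
[7] lift (3,16): star map gives -0.7771; window check -1.5 ≤ -0.7771 < -0.5 is true → IN Λ
[8] lift (-4,-12): star map gives -1.1672; window check -1.5 ≤ -1.1672 < -0.5 is true → IN Λ

3, 4, 7, 8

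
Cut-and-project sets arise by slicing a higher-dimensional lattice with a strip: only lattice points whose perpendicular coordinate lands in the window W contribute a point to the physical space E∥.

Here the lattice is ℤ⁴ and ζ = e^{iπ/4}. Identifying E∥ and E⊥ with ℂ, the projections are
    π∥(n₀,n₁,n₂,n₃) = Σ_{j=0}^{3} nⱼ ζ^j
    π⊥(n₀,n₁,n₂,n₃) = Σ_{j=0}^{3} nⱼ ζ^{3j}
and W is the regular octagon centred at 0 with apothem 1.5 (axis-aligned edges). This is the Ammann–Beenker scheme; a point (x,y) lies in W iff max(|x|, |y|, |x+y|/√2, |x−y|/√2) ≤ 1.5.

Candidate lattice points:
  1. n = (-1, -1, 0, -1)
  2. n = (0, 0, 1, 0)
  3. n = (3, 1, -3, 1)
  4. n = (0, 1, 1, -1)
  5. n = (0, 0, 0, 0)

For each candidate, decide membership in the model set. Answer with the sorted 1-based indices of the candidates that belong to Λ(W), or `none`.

With ζ = e^{iπ/4} the internal vectors are ζ^0,ζ^3,ζ^6,ζ^9.
#1 (-1, -1, 0, -1): internal (-1.0000, -1.4142); octagon support 1.7071 vs apothem 1.5 → ∉ W
#2 (0, 0, 1, 0): internal (0.0000, -1.0000); octagon support 1.0000 vs apothem 1.5 → ∈ W
#3 (3, 1, -3, 1): internal (3.0000, 4.4142); octagon support 5.2426 vs apothem 1.5 → ∉ W
#4 (0, 1, 1, -1): internal (-1.4142, -1.0000); octagon support 1.7071 vs apothem 1.5 → ∉ W
#5 (0, 0, 0, 0): internal (0.0000, 0.0000); octagon support 0.0000 vs apothem 1.5 → ∈ W

2, 5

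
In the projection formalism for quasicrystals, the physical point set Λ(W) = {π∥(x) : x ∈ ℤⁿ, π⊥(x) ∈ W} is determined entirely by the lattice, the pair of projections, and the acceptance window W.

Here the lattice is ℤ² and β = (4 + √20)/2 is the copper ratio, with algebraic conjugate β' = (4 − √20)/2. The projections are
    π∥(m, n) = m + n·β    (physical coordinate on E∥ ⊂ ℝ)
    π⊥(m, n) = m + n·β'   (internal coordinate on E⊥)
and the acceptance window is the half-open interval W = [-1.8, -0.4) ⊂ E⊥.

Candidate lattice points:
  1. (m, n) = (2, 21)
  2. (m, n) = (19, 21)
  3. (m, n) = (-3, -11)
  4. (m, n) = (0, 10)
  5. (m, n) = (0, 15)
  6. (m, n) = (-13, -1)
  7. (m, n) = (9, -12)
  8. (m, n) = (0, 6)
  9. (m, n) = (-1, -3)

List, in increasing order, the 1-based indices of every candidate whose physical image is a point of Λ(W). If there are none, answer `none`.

3, 8

β' = (4−√20)/2 ≈ -0.236068.
candidate 1: (m,n)=(2,21) → π∥ = 2+21·β ≈ 90.957428, π⊥ = 2+21·β' ≈ -2.957428 ∉ [-1.8, -0.4) ⇒ out
candidate 2: (m,n)=(19,21) → π∥ = 19+21·β ≈ 107.957428, π⊥ = 19+21·β' ≈ 14.042572 ∉ [-1.8, -0.4) ⇒ out
candidate 3: (m,n)=(-3,-11) → π∥ = -3-11·β ≈ -49.596748, π⊥ = -3-11·β' ≈ -0.403252 ∈ [-1.8, -0.4) ⇒ IN Λ
candidate 4: (m,n)=(0,10) → π∥ = 0+10·β ≈ 42.360680, π⊥ = 0+10·β' ≈ -2.360680 ∉ [-1.8, -0.4) ⇒ out
candidate 5: (m,n)=(0,15) → π∥ = 0+15·β ≈ 63.541020, π⊥ = 0+15·β' ≈ -3.541020 ∉ [-1.8, -0.4) ⇒ out
candidate 6: (m,n)=(-13,-1) → π∥ = -13-1·β ≈ -17.236068, π⊥ = -13-1·β' ≈ -12.763932 ∉ [-1.8, -0.4) ⇒ out
candidate 7: (m,n)=(9,-12) → π∥ = 9-12·β ≈ -41.832816, π⊥ = 9-12·β' ≈ 11.832816 ∉ [-1.8, -0.4) ⇒ out
candidate 8: (m,n)=(0,6) → π∥ = 0+6·β ≈ 25.416408, π⊥ = 0+6·β' ≈ -1.416408 ∈ [-1.8, -0.4) ⇒ IN Λ
candidate 9: (m,n)=(-1,-3) → π∥ = -1-3·β ≈ -13.708204, π⊥ = -1-3·β' ≈ -0.291796 ∉ [-1.8, -0.4) ⇒ out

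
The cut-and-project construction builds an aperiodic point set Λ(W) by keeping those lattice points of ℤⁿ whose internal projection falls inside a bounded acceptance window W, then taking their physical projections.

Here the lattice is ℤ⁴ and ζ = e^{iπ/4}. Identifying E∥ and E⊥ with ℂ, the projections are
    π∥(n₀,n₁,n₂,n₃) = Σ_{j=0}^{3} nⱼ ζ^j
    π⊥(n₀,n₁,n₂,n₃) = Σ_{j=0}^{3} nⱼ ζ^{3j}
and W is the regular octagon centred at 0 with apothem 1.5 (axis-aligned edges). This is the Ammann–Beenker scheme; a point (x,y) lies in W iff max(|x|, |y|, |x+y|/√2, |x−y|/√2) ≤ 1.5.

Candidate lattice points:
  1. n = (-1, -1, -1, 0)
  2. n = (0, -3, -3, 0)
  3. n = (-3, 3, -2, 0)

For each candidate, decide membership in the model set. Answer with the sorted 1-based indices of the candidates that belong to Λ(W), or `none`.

1

With ζ = e^{iπ/4} the internal vectors are ζ^0,ζ^3,ζ^6,ζ^9.
candidate 1: n = (-1, -1, -1, 0) → π⊥ ≈ (-0.292893, +0.292893); max(|x|,|y|,|x±y|/√2) = 0.414214 ≤ 1.5 ⇒ ∈ W
candidate 2: n = (0, -3, -3, 0) → π⊥ ≈ (+2.121320, +0.878680); max(|x|,|y|,|x±y|/√2) = 2.121320 > 1.5 ⇒ ∉ W
candidate 3: n = (-3, 3, -2, 0) → π⊥ ≈ (-5.121320, +4.121320); max(|x|,|y|,|x±y|/√2) = 6.535534 > 1.5 ⇒ ∉ W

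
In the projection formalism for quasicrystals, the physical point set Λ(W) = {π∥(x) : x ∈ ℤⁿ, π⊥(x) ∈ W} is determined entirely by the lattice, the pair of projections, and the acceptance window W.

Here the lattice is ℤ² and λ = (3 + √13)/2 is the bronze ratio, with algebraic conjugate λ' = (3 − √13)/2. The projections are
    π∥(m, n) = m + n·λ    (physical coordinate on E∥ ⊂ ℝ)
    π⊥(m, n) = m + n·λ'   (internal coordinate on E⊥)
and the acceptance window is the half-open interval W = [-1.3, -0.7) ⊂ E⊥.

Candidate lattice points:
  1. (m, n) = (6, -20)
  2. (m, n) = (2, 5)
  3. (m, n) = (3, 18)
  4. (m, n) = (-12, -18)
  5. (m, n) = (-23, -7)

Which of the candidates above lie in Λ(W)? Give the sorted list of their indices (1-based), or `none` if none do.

Compute λ' = (3−√13)/2 = -0.302776, so π⊥(m,n) = m -0.302776·n.
candidate 1: (m,n)=(6,-20) → π∥ = 6-20·λ ≈ -60.055513, π⊥ = 6-20·λ' ≈ 12.055513 ∉ [-1.3, -0.7) ⇒ out
candidate 2: (m,n)=(2,5) → π∥ = 2+5·λ ≈ 18.513878, π⊥ = 2+5·λ' ≈ 0.486122 ∉ [-1.3, -0.7) ⇒ out
candidate 3: (m,n)=(3,18) → π∥ = 3+18·λ ≈ 62.449961, π⊥ = 3+18·λ' ≈ -2.449961 ∉ [-1.3, -0.7) ⇒ out
candidate 4: (m,n)=(-12,-18) → π∥ = -12-18·λ ≈ -71.449961, π⊥ = -12-18·λ' ≈ -6.550039 ∉ [-1.3, -0.7) ⇒ out
candidate 5: (m,n)=(-23,-7) → π∥ = -23-7·λ ≈ -46.119429, π⊥ = -23-7·λ' ≈ -20.880571 ∉ [-1.3, -0.7) ⇒ out

none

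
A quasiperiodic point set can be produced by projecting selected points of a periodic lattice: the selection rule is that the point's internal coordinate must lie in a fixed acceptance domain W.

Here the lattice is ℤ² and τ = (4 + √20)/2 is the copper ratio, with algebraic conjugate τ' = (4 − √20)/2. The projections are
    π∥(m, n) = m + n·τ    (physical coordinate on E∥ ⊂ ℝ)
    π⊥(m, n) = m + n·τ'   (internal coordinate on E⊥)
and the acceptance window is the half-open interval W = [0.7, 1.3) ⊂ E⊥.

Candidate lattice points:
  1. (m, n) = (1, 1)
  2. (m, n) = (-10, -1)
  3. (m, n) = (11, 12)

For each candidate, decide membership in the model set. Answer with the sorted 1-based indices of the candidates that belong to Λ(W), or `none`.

1

Compute τ' = (4−√20)/2 = -0.236068, so π⊥(m,n) = m -0.236068·n.
[1] lift (1,1): star map gives 0.763932; window check 0.7 ≤ 0.763932 < 1.3 is true → IN Λ
[2] lift (-10,-1): star map gives -9.763932; window check 0.7 ≤ -9.763932 < 1.3 is false → out
[3] lift (11,12): star map gives 8.167184; window check 0.7 ≤ 8.167184 < 1.3 is false → out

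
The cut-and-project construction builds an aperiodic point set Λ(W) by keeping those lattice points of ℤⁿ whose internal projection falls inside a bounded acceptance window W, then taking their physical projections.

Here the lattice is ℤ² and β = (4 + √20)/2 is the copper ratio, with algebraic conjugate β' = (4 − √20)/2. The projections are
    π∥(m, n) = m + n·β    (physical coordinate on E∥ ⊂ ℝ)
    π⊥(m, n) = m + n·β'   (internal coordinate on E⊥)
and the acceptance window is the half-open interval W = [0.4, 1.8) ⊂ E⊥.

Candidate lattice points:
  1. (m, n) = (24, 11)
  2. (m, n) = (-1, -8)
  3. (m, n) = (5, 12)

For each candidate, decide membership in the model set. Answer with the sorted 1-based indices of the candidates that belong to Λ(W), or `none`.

2

Compute β' = (4−√20)/2 = -0.23607, so π⊥(m,n) = m -0.23607·n.
candidate 1: (m,n)=(24,11) → π∥ = 24+11·β ≈ 70.59675, π⊥ = 24+11·β' ≈ 21.40325 ∉ [0.4, 1.8) ⇒ out
candidate 2: (m,n)=(-1,-8) → π∥ = -1-8·β ≈ -34.88854, π⊥ = -1-8·β' ≈ 0.88854 ∈ [0.4, 1.8) ⇒ IN Λ
candidate 3: (m,n)=(5,12) → π∥ = 5+12·β ≈ 55.83282, π⊥ = 5+12·β' ≈ 2.16718 ∉ [0.4, 1.8) ⇒ out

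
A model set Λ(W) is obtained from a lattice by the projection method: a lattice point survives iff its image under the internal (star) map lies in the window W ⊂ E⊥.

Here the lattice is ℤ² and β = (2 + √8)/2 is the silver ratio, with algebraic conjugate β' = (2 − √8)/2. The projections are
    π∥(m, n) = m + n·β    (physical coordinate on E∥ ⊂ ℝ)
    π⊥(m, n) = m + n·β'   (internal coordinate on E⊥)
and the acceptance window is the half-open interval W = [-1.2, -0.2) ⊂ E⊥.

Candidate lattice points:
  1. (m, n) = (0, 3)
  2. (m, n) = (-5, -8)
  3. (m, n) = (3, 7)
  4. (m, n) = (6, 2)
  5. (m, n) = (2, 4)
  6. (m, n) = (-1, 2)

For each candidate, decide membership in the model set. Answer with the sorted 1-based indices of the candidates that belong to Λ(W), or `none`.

none

Numerically β ≈ 2.4142 and β' = −1/β ≈ -0.4142.
[1] lift (0,3): star map gives -1.2426; window check -1.2 ≤ -1.2426 < -0.2 is false → out
[2] lift (-5,-8): star map gives -1.6863; window check -1.2 ≤ -1.6863 < -0.2 is false → out
[3] lift (3,7): star map gives 0.1005; window check -1.2 ≤ 0.1005 < -0.2 is false → out
[4] lift (6,2): star map gives 5.1716; window check -1.2 ≤ 5.1716 < -0.2 is false → out
[5] lift (2,4): star map gives 0.3431; window check -1.2 ≤ 0.3431 < -0.2 is false → out
[6] lift (-1,2): star map gives -1.8284; window check -1.2 ≤ -1.8284 < -0.2 is false → out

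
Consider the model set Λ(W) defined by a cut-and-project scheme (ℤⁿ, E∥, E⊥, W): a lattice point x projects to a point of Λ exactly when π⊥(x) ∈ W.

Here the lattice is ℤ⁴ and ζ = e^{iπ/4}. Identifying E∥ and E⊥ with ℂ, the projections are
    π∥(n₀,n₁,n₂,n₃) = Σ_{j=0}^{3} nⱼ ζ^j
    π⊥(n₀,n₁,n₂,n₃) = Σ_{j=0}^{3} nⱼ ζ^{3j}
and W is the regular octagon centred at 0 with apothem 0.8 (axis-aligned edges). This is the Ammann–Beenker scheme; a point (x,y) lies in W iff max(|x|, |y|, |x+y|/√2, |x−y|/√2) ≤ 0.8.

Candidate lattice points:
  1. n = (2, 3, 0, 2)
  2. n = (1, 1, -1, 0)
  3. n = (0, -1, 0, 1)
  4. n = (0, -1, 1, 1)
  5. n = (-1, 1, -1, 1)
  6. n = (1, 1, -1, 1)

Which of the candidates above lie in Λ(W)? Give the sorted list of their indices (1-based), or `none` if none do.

Internal map: ζ^{3j} for j=0..3 gives (1,0), (−√2/2,√2/2), (0,−1), (√2/2,√2/2).
candidate 1: n = (2, 3, 0, 2) → π⊥ ≈ (+1.292893, +3.535534); max(|x|,|y|,|x±y|/√2) = 3.535534 > 0.8 ⇒ ∉ W
candidate 2: n = (1, 1, -1, 0) → π⊥ ≈ (+0.292893, +1.707107); max(|x|,|y|,|x±y|/√2) = 1.707107 > 0.8 ⇒ ∉ W
candidate 3: n = (0, -1, 0, 1) → π⊥ ≈ (+1.414214, +0.000000); max(|x|,|y|,|x±y|/√2) = 1.414214 > 0.8 ⇒ ∉ W
candidate 4: n = (0, -1, 1, 1) → π⊥ ≈ (+1.414214, -1.000000); max(|x|,|y|,|x±y|/√2) = 1.707107 > 0.8 ⇒ ∉ W
candidate 5: n = (-1, 1, -1, 1) → π⊥ ≈ (-1.000000, +2.414214); max(|x|,|y|,|x±y|/√2) = 2.414214 > 0.8 ⇒ ∉ W
candidate 6: n = (1, 1, -1, 1) → π⊥ ≈ (+1.000000, +2.414214); max(|x|,|y|,|x±y|/√2) = 2.414214 > 0.8 ⇒ ∉ W

none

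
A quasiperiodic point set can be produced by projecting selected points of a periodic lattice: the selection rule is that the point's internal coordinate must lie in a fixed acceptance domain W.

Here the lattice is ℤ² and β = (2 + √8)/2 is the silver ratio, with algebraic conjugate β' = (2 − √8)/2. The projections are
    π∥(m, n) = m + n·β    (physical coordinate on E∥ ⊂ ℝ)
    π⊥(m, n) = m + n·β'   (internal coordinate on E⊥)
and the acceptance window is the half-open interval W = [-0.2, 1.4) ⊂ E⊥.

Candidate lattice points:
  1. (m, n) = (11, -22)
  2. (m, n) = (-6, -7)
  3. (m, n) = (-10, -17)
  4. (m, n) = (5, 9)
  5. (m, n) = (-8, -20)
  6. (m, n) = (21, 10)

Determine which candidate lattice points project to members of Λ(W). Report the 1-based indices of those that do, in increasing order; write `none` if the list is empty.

β' = (2−√8)/2 ≈ -0.4142.
candidate 1: (m,n)=(11,-22) → π∥ = 11-22·β ≈ -42.1127, π⊥ = 11-22·β' ≈ 20.1127 ∉ [-0.2, 1.4) ⇒ out
candidate 2: (m,n)=(-6,-7) → π∥ = -6-7·β ≈ -22.8995, π⊥ = -6-7·β' ≈ -3.1005 ∉ [-0.2, 1.4) ⇒ out
candidate 3: (m,n)=(-10,-17) → π∥ = -10-17·β ≈ -51.0416, π⊥ = -10-17·β' ≈ -2.9584 ∉ [-0.2, 1.4) ⇒ out
candidate 4: (m,n)=(5,9) → π∥ = 5+9·β ≈ 26.7279, π⊥ = 5+9·β' ≈ 1.2721 ∈ [-0.2, 1.4) ⇒ IN Λ
candidate 5: (m,n)=(-8,-20) → π∥ = -8-20·β ≈ -56.2843, π⊥ = -8-20·β' ≈ 0.2843 ∈ [-0.2, 1.4) ⇒ IN Λ
candidate 6: (m,n)=(21,10) → π∥ = 21+10·β ≈ 45.1421, π⊥ = 21+10·β' ≈ 16.8579 ∉ [-0.2, 1.4) ⇒ out

4, 5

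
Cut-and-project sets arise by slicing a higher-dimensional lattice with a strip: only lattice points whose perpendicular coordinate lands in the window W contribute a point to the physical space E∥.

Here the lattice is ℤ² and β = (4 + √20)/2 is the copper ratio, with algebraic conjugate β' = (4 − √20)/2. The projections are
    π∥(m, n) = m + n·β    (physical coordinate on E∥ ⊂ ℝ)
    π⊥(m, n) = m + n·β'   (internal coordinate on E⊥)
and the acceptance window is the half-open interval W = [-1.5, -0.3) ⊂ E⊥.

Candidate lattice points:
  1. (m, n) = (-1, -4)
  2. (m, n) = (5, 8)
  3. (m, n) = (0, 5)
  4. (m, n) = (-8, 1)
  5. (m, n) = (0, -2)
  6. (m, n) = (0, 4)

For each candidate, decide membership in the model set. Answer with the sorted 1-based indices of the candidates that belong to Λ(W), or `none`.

3, 6

Numerically β ≈ 4.236068 and β' = −1/β ≈ -0.236068.
#1 (-1,-4): internal coord -1 + (-4)·β' = -0.055728; -0.055728 ∉ [-1.5, -0.3) → out
#2 (5,8): internal coord 5 + (8)·β' = +3.111456; +3.111456 ∉ [-1.5, -0.3) → out
#3 (0,5): internal coord 0 + (5)·β' = -1.180340; -1.180340 ∈ [-1.5, -0.3) → IN Λ
#4 (-8,1): internal coord -8 + (1)·β' = -8.236068; -8.236068 ∉ [-1.5, -0.3) → out
#5 (0,-2): internal coord 0 + (-2)·β' = +0.472136; +0.472136 ∉ [-1.5, -0.3) → out
#6 (0,4): internal coord 0 + (4)·β' = -0.944272; -0.944272 ∈ [-1.5, -0.3) → IN Λ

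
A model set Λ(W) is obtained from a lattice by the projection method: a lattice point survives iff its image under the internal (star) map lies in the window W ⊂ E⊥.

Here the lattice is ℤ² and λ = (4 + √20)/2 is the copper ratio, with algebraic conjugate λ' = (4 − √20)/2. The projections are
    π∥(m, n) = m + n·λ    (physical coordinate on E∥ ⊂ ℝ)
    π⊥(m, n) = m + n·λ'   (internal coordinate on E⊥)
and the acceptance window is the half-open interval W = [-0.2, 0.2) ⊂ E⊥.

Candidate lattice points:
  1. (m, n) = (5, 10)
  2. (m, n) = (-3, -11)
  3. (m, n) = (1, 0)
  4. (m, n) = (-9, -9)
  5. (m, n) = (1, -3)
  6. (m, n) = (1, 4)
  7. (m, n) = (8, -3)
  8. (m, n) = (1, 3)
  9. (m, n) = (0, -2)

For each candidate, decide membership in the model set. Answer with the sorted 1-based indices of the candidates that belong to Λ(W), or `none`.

6

Numerically λ ≈ 4.2361 and λ' = −1/λ ≈ -0.2361.
[1] lift (5,10): star map gives 2.6393; window check -0.2 ≤ 2.6393 < 0.2 is false → out
[2] lift (-3,-11): star map gives -0.4033; window check -0.2 ≤ -0.4033 < 0.2 is false → out
[3] lift (1,0): star map gives 1.0000; window check -0.2 ≤ 1.0000 < 0.2 is false → out
[4] lift (-9,-9): star map gives -6.8754; window check -0.2 ≤ -6.8754 < 0.2 is false → out
[5] lift (1,-3): star map gives 1.7082; window check -0.2 ≤ 1.7082 < 0.2 is false → out
[6] lift (1,4): star map gives 0.0557; window check -0.2 ≤ 0.0557 < 0.2 is true → IN Λ
[7] lift (8,-3): star map gives 8.7082; window check -0.2 ≤ 8.7082 < 0.2 is false → out
[8] lift (1,3): star map gives 0.2918; window check -0.2 ≤ 0.2918 < 0.2 is false → out
[9] lift (0,-2): star map gives 0.4721; window check -0.2 ≤ 0.4721 < 0.2 is false → out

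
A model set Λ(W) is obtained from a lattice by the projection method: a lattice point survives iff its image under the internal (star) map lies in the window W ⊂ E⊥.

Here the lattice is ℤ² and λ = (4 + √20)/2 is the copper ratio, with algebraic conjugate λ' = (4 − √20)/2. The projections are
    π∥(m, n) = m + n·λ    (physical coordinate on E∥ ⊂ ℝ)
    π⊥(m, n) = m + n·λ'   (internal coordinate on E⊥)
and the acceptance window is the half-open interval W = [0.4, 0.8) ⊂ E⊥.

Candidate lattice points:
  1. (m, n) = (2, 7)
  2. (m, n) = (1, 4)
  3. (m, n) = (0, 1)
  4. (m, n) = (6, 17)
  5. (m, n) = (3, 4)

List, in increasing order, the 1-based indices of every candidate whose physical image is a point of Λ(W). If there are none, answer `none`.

Compute λ' = (4−√20)/2 = -0.236068, so π⊥(m,n) = m -0.236068·n.
candidate 1: (m,n)=(2,7) → π∥ = 2+7·λ ≈ 31.652476, π⊥ = 2+7·λ' ≈ 0.347524 ∉ [0.4, 0.8) ⇒ out
candidate 2: (m,n)=(1,4) → π∥ = 1+4·λ ≈ 17.944272, π⊥ = 1+4·λ' ≈ 0.055728 ∉ [0.4, 0.8) ⇒ out
candidate 3: (m,n)=(0,1) → π∥ = 0+1·λ ≈ 4.236068, π⊥ = 0+1·λ' ≈ -0.236068 ∉ [0.4, 0.8) ⇒ out
candidate 4: (m,n)=(6,17) → π∥ = 6+17·λ ≈ 78.013156, π⊥ = 6+17·λ' ≈ 1.986844 ∉ [0.4, 0.8) ⇒ out
candidate 5: (m,n)=(3,4) → π∥ = 3+4·λ ≈ 19.944272, π⊥ = 3+4·λ' ≈ 2.055728 ∉ [0.4, 0.8) ⇒ out

none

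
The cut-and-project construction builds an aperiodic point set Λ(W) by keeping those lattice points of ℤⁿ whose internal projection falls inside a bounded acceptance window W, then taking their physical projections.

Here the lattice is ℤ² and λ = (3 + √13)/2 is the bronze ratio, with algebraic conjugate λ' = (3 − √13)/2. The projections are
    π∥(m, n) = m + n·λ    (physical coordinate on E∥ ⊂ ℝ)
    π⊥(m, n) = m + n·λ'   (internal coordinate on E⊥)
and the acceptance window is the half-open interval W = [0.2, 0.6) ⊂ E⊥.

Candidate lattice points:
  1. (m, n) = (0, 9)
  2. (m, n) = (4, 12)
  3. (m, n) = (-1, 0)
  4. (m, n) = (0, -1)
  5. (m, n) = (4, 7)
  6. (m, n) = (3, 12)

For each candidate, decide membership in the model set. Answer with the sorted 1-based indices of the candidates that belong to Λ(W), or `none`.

2, 4

λ' = (3−√13)/2 ≈ -0.3028.
#1 (0,9): internal coord 0 + (9)·λ' = -2.7250; -2.7250 ∉ [0.2, 0.6) → out
#2 (4,12): internal coord 4 + (12)·λ' = +0.3667; +0.3667 ∈ [0.2, 0.6) → IN Λ
#3 (-1,0): internal coord -1 + (0)·λ' = -1.0000; -1.0000 ∉ [0.2, 0.6) → out
#4 (0,-1): internal coord 0 + (-1)·λ' = +0.3028; +0.3028 ∈ [0.2, 0.6) → IN Λ
#5 (4,7): internal coord 4 + (7)·λ' = +1.8806; +1.8806 ∉ [0.2, 0.6) → out
#6 (3,12): internal coord 3 + (12)·λ' = -0.6333; -0.6333 ∉ [0.2, 0.6) → out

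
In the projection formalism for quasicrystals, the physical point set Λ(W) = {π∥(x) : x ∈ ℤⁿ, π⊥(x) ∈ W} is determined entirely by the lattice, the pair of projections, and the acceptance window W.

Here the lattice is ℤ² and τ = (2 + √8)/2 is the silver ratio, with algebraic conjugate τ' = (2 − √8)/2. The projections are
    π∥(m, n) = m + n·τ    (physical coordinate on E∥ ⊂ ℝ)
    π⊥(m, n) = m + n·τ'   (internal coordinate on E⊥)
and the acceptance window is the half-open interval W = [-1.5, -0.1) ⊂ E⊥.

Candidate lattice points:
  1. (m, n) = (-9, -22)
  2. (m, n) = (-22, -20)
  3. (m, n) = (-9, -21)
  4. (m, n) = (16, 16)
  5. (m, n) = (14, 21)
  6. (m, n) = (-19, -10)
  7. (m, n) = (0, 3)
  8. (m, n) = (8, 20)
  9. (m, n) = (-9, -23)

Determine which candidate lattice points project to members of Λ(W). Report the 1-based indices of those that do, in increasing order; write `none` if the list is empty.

τ' = (2−√8)/2 ≈ -0.4142.
[1] lift (-9,-22): star map gives 0.1127; window check -1.5 ≤ 0.1127 < -0.1 is false → out
[2] lift (-22,-20): star map gives -13.7157; window check -1.5 ≤ -13.7157 < -0.1 is false → out
[3] lift (-9,-21): star map gives -0.3015; window check -1.5 ≤ -0.3015 < -0.1 is true → IN Λ
[4] lift (16,16): star map gives 9.3726; window check -1.5 ≤ 9.3726 < -0.1 is false → out
[5] lift (14,21): star map gives 5.3015; window check -1.5 ≤ 5.3015 < -0.1 is false → out
[6] lift (-19,-10): star map gives -14.8579; window check -1.5 ≤ -14.8579 < -0.1 is false → out
[7] lift (0,3): star map gives -1.2426; window check -1.5 ≤ -1.2426 < -0.1 is true → IN Λ
[8] lift (8,20): star map gives -0.2843; window check -1.5 ≤ -0.2843 < -0.1 is true → IN Λ
[9] lift (-9,-23): star map gives 0.5269; window check -1.5 ≤ 0.5269 < -0.1 is false → out

3, 7, 8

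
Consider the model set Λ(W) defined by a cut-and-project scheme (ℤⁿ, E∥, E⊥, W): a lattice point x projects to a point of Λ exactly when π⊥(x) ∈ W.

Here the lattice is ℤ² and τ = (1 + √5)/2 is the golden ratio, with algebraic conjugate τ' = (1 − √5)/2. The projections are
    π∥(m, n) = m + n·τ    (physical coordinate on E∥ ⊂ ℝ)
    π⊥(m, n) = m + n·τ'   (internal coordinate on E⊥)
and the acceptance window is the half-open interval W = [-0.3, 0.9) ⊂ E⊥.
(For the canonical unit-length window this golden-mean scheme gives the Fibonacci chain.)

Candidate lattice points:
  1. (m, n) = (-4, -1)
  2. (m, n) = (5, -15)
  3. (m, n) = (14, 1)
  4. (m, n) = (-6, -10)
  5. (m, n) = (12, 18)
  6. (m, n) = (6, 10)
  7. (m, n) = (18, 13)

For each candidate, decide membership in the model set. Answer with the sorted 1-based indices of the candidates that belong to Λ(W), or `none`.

τ' = (1−√5)/2 ≈ -0.618034.
#1 (-4,-1): internal coord -4 + (-1)·τ' = -3.381966; -3.381966 ∉ [-0.3, 0.9) → out
#2 (5,-15): internal coord 5 + (-15)·τ' = +14.270510; +14.270510 ∉ [-0.3, 0.9) → out
#3 (14,1): internal coord 14 + (1)·τ' = +13.381966; +13.381966 ∉ [-0.3, 0.9) → out
#4 (-6,-10): internal coord -6 + (-10)·τ' = +0.180340; +0.180340 ∈ [-0.3, 0.9) → IN Λ
#5 (12,18): internal coord 12 + (18)·τ' = +0.875388; +0.875388 ∈ [-0.3, 0.9) → IN Λ
#6 (6,10): internal coord 6 + (10)·τ' = -0.180340; -0.180340 ∈ [-0.3, 0.9) → IN Λ
#7 (18,13): internal coord 18 + (13)·τ' = +9.965558; +9.965558 ∉ [-0.3, 0.9) → out

4, 5, 6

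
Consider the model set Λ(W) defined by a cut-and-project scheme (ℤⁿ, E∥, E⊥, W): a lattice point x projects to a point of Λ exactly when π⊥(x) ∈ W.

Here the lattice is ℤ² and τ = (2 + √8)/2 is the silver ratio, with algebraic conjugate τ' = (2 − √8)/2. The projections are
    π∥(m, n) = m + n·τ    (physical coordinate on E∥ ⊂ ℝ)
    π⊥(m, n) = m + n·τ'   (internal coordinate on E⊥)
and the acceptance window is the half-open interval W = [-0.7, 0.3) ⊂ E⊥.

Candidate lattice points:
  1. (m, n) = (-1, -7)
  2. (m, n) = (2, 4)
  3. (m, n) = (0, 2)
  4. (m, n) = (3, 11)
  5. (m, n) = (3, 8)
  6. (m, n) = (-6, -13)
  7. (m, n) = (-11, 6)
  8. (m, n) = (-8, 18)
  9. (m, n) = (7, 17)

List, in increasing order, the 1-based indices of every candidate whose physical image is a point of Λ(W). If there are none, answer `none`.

5, 6, 9

τ' = (2−√8)/2 ≈ -0.414214.
candidate 1: (m,n)=(-1,-7) → π∥ = -1-7·τ ≈ -17.899495, π⊥ = -1-7·τ' ≈ 1.899495 ∉ [-0.7, 0.3) ⇒ out
candidate 2: (m,n)=(2,4) → π∥ = 2+4·τ ≈ 11.656854, π⊥ = 2+4·τ' ≈ 0.343146 ∉ [-0.7, 0.3) ⇒ out
candidate 3: (m,n)=(0,2) → π∥ = 0+2·τ ≈ 4.828427, π⊥ = 0+2·τ' ≈ -0.828427 ∉ [-0.7, 0.3) ⇒ out
candidate 4: (m,n)=(3,11) → π∥ = 3+11·τ ≈ 29.556349, π⊥ = 3+11·τ' ≈ -1.556349 ∉ [-0.7, 0.3) ⇒ out
candidate 5: (m,n)=(3,8) → π∥ = 3+8·τ ≈ 22.313708, π⊥ = 3+8·τ' ≈ -0.313708 ∈ [-0.7, 0.3) ⇒ IN Λ
candidate 6: (m,n)=(-6,-13) → π∥ = -6-13·τ ≈ -37.384776, π⊥ = -6-13·τ' ≈ -0.615224 ∈ [-0.7, 0.3) ⇒ IN Λ
candidate 7: (m,n)=(-11,6) → π∥ = -11+6·τ ≈ 3.485281, π⊥ = -11+6·τ' ≈ -13.485281 ∉ [-0.7, 0.3) ⇒ out
candidate 8: (m,n)=(-8,18) → π∥ = -8+18·τ ≈ 35.455844, π⊥ = -8+18·τ' ≈ -15.455844 ∉ [-0.7, 0.3) ⇒ out
candidate 9: (m,n)=(7,17) → π∥ = 7+17·τ ≈ 48.041631, π⊥ = 7+17·τ' ≈ -0.041631 ∈ [-0.7, 0.3) ⇒ IN Λ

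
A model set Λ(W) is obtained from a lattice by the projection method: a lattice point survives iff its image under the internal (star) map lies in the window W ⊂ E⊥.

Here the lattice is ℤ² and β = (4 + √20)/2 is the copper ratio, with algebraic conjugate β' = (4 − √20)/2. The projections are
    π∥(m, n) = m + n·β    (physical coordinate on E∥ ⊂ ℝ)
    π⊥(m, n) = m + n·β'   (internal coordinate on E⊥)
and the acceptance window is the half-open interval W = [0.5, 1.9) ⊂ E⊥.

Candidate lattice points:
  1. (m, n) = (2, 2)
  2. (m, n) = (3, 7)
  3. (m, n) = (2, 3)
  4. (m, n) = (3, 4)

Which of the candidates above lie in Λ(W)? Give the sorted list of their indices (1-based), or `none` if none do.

Numerically β ≈ 4.236068 and β' = −1/β ≈ -0.236068.
#1 (2,2): internal coord 2 + (2)·β' = +1.527864; +1.527864 ∈ [0.5, 1.9) → IN Λ
#2 (3,7): internal coord 3 + (7)·β' = +1.347524; +1.347524 ∈ [0.5, 1.9) → IN Λ
#3 (2,3): internal coord 2 + (3)·β' = +1.291796; +1.291796 ∈ [0.5, 1.9) → IN Λ
#4 (3,4): internal coord 3 + (4)·β' = +2.055728; +2.055728 ∉ [0.5, 1.9) → out

1, 2, 3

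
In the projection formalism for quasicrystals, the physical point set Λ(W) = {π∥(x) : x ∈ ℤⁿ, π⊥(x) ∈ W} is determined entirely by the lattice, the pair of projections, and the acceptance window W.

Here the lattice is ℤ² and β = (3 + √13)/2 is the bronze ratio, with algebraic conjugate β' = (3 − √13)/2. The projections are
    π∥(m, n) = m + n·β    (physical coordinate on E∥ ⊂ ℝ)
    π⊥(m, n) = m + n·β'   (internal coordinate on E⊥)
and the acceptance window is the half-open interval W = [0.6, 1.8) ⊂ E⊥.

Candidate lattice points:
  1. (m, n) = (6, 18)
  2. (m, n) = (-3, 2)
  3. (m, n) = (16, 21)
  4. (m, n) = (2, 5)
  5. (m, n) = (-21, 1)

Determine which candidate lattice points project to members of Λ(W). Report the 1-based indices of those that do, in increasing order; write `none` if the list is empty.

none

β' = (3−√13)/2 ≈ -0.3028.
[1] lift (6,18): star map gives 0.5500; window check 0.6 ≤ 0.5500 < 1.8 is false → out
[2] lift (-3,2): star map gives -3.6056; window check 0.6 ≤ -3.6056 < 1.8 is false → out
[3] lift (16,21): star map gives 9.6417; window check 0.6 ≤ 9.6417 < 1.8 is false → out
[4] lift (2,5): star map gives 0.4861; window check 0.6 ≤ 0.4861 < 1.8 is false → out
[5] lift (-21,1): star map gives -21.3028; window check 0.6 ≤ -21.3028 < 1.8 is false → out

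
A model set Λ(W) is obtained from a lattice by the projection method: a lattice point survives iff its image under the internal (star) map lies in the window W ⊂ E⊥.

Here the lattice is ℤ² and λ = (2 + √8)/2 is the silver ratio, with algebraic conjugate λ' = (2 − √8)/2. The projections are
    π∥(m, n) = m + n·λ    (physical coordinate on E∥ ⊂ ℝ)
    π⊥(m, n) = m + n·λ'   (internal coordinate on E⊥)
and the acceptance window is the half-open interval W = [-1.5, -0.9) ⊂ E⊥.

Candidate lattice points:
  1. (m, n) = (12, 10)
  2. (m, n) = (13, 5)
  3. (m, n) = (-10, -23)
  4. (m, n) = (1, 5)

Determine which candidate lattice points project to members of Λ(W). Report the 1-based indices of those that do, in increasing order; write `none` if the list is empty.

λ' = (2−√8)/2 ≈ -0.4142.
candidate 1: (m,n)=(12,10) → π∥ = 12+10·λ ≈ 36.1421, π⊥ = 12+10·λ' ≈ 7.8579 ∉ [-1.5, -0.9) ⇒ out
candidate 2: (m,n)=(13,5) → π∥ = 13+5·λ ≈ 25.0711, π⊥ = 13+5·λ' ≈ 10.9289 ∉ [-1.5, -0.9) ⇒ out
candidate 3: (m,n)=(-10,-23) → π∥ = -10-23·λ ≈ -65.5269, π⊥ = -10-23·λ' ≈ -0.4731 ∉ [-1.5, -0.9) ⇒ out
candidate 4: (m,n)=(1,5) → π∥ = 1+5·λ ≈ 13.0711, π⊥ = 1+5·λ' ≈ -1.0711 ∈ [-1.5, -0.9) ⇒ IN Λ

4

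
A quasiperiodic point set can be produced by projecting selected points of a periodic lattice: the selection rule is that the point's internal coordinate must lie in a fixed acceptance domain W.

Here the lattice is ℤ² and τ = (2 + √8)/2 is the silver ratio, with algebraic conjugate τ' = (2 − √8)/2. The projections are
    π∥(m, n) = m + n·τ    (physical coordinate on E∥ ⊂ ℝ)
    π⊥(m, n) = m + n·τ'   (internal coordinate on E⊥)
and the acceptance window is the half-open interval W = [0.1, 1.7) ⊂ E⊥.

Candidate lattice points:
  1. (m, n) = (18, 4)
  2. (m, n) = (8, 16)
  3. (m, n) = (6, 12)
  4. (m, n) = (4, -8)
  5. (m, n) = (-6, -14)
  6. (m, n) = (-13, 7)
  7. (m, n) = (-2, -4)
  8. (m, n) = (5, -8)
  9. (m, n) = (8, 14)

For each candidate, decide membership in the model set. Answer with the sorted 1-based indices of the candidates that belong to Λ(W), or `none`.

Compute τ' = (2−√8)/2 = -0.414214, so π⊥(m,n) = m -0.414214·n.
candidate 1: (m,n)=(18,4) → π∥ = 18+4·τ ≈ 27.656854, π⊥ = 18+4·τ' ≈ 16.343146 ∉ [0.1, 1.7) ⇒ out
candidate 2: (m,n)=(8,16) → π∥ = 8+16·τ ≈ 46.627417, π⊥ = 8+16·τ' ≈ 1.372583 ∈ [0.1, 1.7) ⇒ IN Λ
candidate 3: (m,n)=(6,12) → π∥ = 6+12·τ ≈ 34.970563, π⊥ = 6+12·τ' ≈ 1.029437 ∈ [0.1, 1.7) ⇒ IN Λ
candidate 4: (m,n)=(4,-8) → π∥ = 4-8·τ ≈ -15.313708, π⊥ = 4-8·τ' ≈ 7.313708 ∉ [0.1, 1.7) ⇒ out
candidate 5: (m,n)=(-6,-14) → π∥ = -6-14·τ ≈ -39.798990, π⊥ = -6-14·τ' ≈ -0.201010 ∉ [0.1, 1.7) ⇒ out
candidate 6: (m,n)=(-13,7) → π∥ = -13+7·τ ≈ 3.899495, π⊥ = -13+7·τ' ≈ -15.899495 ∉ [0.1, 1.7) ⇒ out
candidate 7: (m,n)=(-2,-4) → π∥ = -2-4·τ ≈ -11.656854, π⊥ = -2-4·τ' ≈ -0.343146 ∉ [0.1, 1.7) ⇒ out
candidate 8: (m,n)=(5,-8) → π∥ = 5-8·τ ≈ -14.313708, π⊥ = 5-8·τ' ≈ 8.313708 ∉ [0.1, 1.7) ⇒ out
candidate 9: (m,n)=(8,14) → π∥ = 8+14·τ ≈ 41.798990, π⊥ = 8+14·τ' ≈ 2.201010 ∉ [0.1, 1.7) ⇒ out

2, 3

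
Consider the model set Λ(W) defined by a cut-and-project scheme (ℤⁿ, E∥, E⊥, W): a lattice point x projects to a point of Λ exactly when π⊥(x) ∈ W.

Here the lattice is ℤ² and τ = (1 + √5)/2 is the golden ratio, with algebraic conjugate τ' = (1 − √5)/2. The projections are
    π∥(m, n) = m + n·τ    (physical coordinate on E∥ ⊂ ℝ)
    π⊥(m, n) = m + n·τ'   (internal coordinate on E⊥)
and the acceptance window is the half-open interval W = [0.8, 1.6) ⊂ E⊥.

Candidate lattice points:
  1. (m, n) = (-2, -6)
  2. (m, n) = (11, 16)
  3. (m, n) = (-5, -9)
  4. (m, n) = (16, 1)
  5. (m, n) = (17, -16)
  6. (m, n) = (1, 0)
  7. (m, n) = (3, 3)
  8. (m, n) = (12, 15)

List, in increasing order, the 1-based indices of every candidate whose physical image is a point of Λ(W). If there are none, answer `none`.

2, 6, 7

τ' = (1−√5)/2 ≈ -0.61803.
candidate 1: (m,n)=(-2,-6) → π∥ = -2-6·τ ≈ -11.70820, π⊥ = -2-6·τ' ≈ 1.70820 ∉ [0.8, 1.6) ⇒ out
candidate 2: (m,n)=(11,16) → π∥ = 11+16·τ ≈ 36.88854, π⊥ = 11+16·τ' ≈ 1.11146 ∈ [0.8, 1.6) ⇒ IN Λ
candidate 3: (m,n)=(-5,-9) → π∥ = -5-9·τ ≈ -19.56231, π⊥ = -5-9·τ' ≈ 0.56231 ∉ [0.8, 1.6) ⇒ out
candidate 4: (m,n)=(16,1) → π∥ = 16+1·τ ≈ 17.61803, π⊥ = 16+1·τ' ≈ 15.38197 ∉ [0.8, 1.6) ⇒ out
candidate 5: (m,n)=(17,-16) → π∥ = 17-16·τ ≈ -8.88854, π⊥ = 17-16·τ' ≈ 26.88854 ∉ [0.8, 1.6) ⇒ out
candidate 6: (m,n)=(1,0) → π∥ = 1+0·τ ≈ 1.00000, π⊥ = 1+0·τ' ≈ 1.00000 ∈ [0.8, 1.6) ⇒ IN Λ
candidate 7: (m,n)=(3,3) → π∥ = 3+3·τ ≈ 7.85410, π⊥ = 3+3·τ' ≈ 1.14590 ∈ [0.8, 1.6) ⇒ IN Λ
candidate 8: (m,n)=(12,15) → π∥ = 12+15·τ ≈ 36.27051, π⊥ = 12+15·τ' ≈ 2.72949 ∉ [0.8, 1.6) ⇒ out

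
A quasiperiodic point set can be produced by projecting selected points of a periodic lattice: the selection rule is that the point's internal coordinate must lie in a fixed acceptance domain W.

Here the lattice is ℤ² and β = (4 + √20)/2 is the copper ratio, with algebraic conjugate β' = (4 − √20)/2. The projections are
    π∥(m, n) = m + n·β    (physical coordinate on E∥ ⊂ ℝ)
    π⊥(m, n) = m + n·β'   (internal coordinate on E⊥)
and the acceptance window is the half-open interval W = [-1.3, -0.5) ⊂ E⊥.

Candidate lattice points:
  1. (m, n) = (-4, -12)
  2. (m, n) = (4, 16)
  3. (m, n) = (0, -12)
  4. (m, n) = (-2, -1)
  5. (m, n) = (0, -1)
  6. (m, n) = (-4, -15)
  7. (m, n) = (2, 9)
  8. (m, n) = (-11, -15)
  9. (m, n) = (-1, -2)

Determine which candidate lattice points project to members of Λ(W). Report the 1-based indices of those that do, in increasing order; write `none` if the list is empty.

1, 9

β' = (4−√20)/2 ≈ -0.23607.
#1 (-4,-12): internal coord -4 + (-12)·β' = -1.16718; -1.16718 ∈ [-1.3, -0.5) → IN Λ
#2 (4,16): internal coord 4 + (16)·β' = +0.22291; +0.22291 ∉ [-1.3, -0.5) → out
#3 (0,-12): internal coord 0 + (-12)·β' = +2.83282; +2.83282 ∉ [-1.3, -0.5) → out
#4 (-2,-1): internal coord -2 + (-1)·β' = -1.76393; -1.76393 ∉ [-1.3, -0.5) → out
#5 (0,-1): internal coord 0 + (-1)·β' = +0.23607; +0.23607 ∉ [-1.3, -0.5) → out
#6 (-4,-15): internal coord -4 + (-15)·β' = -0.45898; -0.45898 ∉ [-1.3, -0.5) → out
#7 (2,9): internal coord 2 + (9)·β' = -0.12461; -0.12461 ∉ [-1.3, -0.5) → out
#8 (-11,-15): internal coord -11 + (-15)·β' = -7.45898; -7.45898 ∉ [-1.3, -0.5) → out
#9 (-1,-2): internal coord -1 + (-2)·β' = -0.52786; -0.52786 ∈ [-1.3, -0.5) → IN Λ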